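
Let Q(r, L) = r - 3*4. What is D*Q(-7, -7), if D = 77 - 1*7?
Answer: -1330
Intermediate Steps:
Q(r, L) = -12 + r (Q(r, L) = r - 12 = -12 + r)
D = 70 (D = 77 - 7 = 70)
D*Q(-7, -7) = 70*(-12 - 7) = 70*(-19) = -1330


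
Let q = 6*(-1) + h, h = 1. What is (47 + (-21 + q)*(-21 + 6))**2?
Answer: 190969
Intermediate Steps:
q = -5 (q = 6*(-1) + 1 = -6 + 1 = -5)
(47 + (-21 + q)*(-21 + 6))**2 = (47 + (-21 - 5)*(-21 + 6))**2 = (47 - 26*(-15))**2 = (47 + 390)**2 = 437**2 = 190969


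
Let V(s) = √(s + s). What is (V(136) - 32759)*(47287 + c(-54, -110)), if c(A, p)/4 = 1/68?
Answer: -1549076760 + 3215520*√17/17 ≈ -1.5483e+9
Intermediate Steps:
V(s) = √2*√s (V(s) = √(2*s) = √2*√s)
c(A, p) = 1/17 (c(A, p) = 4/68 = 4*(1/68) = 1/17)
(V(136) - 32759)*(47287 + c(-54, -110)) = (√2*√136 - 32759)*(47287 + 1/17) = (√2*(2*√34) - 32759)*(803880/17) = (4*√17 - 32759)*(803880/17) = (-32759 + 4*√17)*(803880/17) = -1549076760 + 3215520*√17/17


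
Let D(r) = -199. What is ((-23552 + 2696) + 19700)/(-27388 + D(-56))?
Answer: 1156/27587 ≈ 0.041904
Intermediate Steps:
((-23552 + 2696) + 19700)/(-27388 + D(-56)) = ((-23552 + 2696) + 19700)/(-27388 - 199) = (-20856 + 19700)/(-27587) = -1156*(-1/27587) = 1156/27587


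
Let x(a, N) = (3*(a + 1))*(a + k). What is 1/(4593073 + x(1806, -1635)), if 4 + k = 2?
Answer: 1/14372557 ≈ 6.9577e-8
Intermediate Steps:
k = -2 (k = -4 + 2 = -2)
x(a, N) = (-2 + a)*(3 + 3*a) (x(a, N) = (3*(a + 1))*(a - 2) = (3*(1 + a))*(-2 + a) = (3 + 3*a)*(-2 + a) = (-2 + a)*(3 + 3*a))
1/(4593073 + x(1806, -1635)) = 1/(4593073 + (-6 - 3*1806 + 3*1806²)) = 1/(4593073 + (-6 - 5418 + 3*3261636)) = 1/(4593073 + (-6 - 5418 + 9784908)) = 1/(4593073 + 9779484) = 1/14372557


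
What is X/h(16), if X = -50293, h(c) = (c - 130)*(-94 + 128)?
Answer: 2647/204 ≈ 12.975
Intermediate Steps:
h(c) = -4420 + 34*c (h(c) = (-130 + c)*34 = -4420 + 34*c)
X/h(16) = -50293/(-4420 + 34*16) = -50293/(-4420 + 544) = -50293/(-3876) = -50293*(-1/3876) = 2647/204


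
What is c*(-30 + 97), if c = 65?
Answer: 4355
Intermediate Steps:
c*(-30 + 97) = 65*(-30 + 97) = 65*67 = 4355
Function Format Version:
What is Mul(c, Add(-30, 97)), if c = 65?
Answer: 4355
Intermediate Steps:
Mul(c, Add(-30, 97)) = Mul(65, Add(-30, 97)) = Mul(65, 67) = 4355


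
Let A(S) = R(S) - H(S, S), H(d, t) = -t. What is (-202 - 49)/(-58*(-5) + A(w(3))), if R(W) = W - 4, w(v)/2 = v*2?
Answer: -251/310 ≈ -0.80968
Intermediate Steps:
w(v) = 4*v (w(v) = 2*(v*2) = 2*(2*v) = 4*v)
R(W) = -4 + W
A(S) = -4 + 2*S (A(S) = (-4 + S) - (-1)*S = (-4 + S) + S = -4 + 2*S)
(-202 - 49)/(-58*(-5) + A(w(3))) = (-202 - 49)/(-58*(-5) + (-4 + 2*(4*3))) = -251/(290 + (-4 + 2*12)) = -251/(290 + (-4 + 24)) = -251/(290 + 20) = -251/310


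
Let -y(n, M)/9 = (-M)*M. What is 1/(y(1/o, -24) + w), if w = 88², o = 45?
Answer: 1/12928 ≈ 7.7351e-5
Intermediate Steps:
w = 7744
y(n, M) = 9*M² (y(n, M) = -9*(-M)*M = -(-9)*M² = 9*M²)
1/(y(1/o, -24) + w) = 1/(9*(-24)² + 7744) = 1/(9*576 + 7744) = 1/(5184 + 7744) = 1/12928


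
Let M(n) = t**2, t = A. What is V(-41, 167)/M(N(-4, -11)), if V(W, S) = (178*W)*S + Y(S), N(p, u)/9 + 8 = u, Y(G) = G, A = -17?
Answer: -1218599/289 ≈ -4216.6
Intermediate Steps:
t = -17
N(p, u) = -72 + 9*u
V(W, S) = S + 178*S*W (V(W, S) = (178*W)*S + S = 178*S*W + S = S + 178*S*W)
M(n) = 289 (M(n) = (-17)**2 = 289)
V(-41, 167)/M(N(-4, -11)) = (167*(1 + 178*(-41)))/289 = (167*(1 - 7298))*(1/289) = (167*(-7297))*(1/289) = -1218599*1/289 = -1218599/289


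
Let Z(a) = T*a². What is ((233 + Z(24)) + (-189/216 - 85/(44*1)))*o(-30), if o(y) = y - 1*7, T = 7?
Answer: -13877701/88 ≈ -1.5770e+5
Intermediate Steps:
Z(a) = 7*a²
o(y) = -7 + y (o(y) = y - 7 = -7 + y)
((233 + Z(24)) + (-189/216 - 85/(44*1)))*o(-30) = ((233 + 7*24²) + (-189/216 - 85/(44*1)))*(-7 - 30) = ((233 + 7*576) + (-189*1/216 - 85/44))*(-37) = ((233 + 4032) + (-7/8 - 85*1/44))*(-37) = (4265 + (-7/8 - 85/44))*(-37) = (4265 - 247/88)*(-37) = (375073/88)*(-37) = -13877701/88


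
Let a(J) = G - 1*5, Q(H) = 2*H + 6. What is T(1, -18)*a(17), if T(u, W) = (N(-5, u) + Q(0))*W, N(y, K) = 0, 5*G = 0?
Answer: 540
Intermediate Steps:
G = 0 (G = (⅕)*0 = 0)
Q(H) = 6 + 2*H
a(J) = -5 (a(J) = 0 - 1*5 = 0 - 5 = -5)
T(u, W) = 6*W (T(u, W) = (0 + (6 + 2*0))*W = (0 + (6 + 0))*W = (0 + 6)*W = 6*W)
T(1, -18)*a(17) = (6*(-18))*(-5) = -108*(-5) = 540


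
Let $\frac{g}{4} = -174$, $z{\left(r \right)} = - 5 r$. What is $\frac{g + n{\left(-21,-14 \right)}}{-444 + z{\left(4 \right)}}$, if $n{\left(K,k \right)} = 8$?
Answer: $\frac{43}{29} \approx 1.4828$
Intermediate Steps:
$g = -696$ ($g = 4 \left(-174\right) = -696$)
$\frac{g + n{\left(-21,-14 \right)}}{-444 + z{\left(4 \right)}} = \frac{-696 + 8}{-444 - 20} = - \frac{688}{-444 - 20} = - \frac{688}{-464} = \left(-688\right) \left(- \frac{1}{464}\right) = \frac{43}{29}$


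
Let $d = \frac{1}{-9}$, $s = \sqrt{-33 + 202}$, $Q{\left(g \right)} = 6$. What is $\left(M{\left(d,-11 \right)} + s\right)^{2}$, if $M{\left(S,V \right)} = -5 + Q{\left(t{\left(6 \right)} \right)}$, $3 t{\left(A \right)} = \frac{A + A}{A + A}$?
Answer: $196$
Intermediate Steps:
$t{\left(A \right)} = \frac{1}{3}$ ($t{\left(A \right)} = \frac{\left(A + A\right) \frac{1}{A + A}}{3} = \frac{2 A \frac{1}{2 A}}{3} = \frac{1}{3} \cdot 1 = \frac{1}{3}$)
$s = 13$ ($s = \sqrt{169} = 13$)
$d = - \frac{1}{9} \approx -0.11111$
$M{\left(S,V \right)} = 1$ ($M{\left(S,V \right)} = -5 + 6 = 1$)
$\left(M{\left(d,-11 \right)} + s\right)^{2} = \left(1 + 13\right)^{2} = 14^{2} = 196$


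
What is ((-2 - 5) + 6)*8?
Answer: -8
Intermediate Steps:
((-2 - 5) + 6)*8 = (-7 + 6)*8 = -1*8 = -8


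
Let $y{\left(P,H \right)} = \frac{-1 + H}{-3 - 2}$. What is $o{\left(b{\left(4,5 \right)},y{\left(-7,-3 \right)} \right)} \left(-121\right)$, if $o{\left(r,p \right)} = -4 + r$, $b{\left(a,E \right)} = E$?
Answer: $-121$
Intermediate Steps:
$y{\left(P,H \right)} = \frac{1}{5} - \frac{H}{5}$ ($y{\left(P,H \right)} = \frac{-1 + H}{-5} = \left(-1 + H\right) \left(- \frac{1}{5}\right) = \frac{1}{5} - \frac{H}{5}$)
$o{\left(b{\left(4,5 \right)},y{\left(-7,-3 \right)} \right)} \left(-121\right) = \left(-4 + 5\right) \left(-121\right) = 1 \left(-121\right) = -121$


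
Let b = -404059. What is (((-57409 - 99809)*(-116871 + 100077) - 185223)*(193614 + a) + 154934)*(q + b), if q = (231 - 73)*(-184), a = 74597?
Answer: -306705668107829290383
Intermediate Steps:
q = -29072 (q = 158*(-184) = -29072)
(((-57409 - 99809)*(-116871 + 100077) - 185223)*(193614 + a) + 154934)*(q + b) = (((-57409 - 99809)*(-116871 + 100077) - 185223)*(193614 + 74597) + 154934)*(-29072 - 404059) = ((-157218*(-16794) - 185223)*268211 + 154934)*(-433131) = ((2640319092 - 185223)*268211 + 154934)*(-433131) = (2640133869*268211 + 154934)*(-433131) = (708112945138359 + 154934)*(-433131) = 708112945293293*(-433131) = -306705668107829290383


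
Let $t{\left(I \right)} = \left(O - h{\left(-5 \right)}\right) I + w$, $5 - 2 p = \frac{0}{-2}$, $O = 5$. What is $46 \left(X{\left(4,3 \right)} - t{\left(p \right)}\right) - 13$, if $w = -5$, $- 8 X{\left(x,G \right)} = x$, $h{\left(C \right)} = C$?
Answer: $-956$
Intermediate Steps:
$X{\left(x,G \right)} = - \frac{x}{8}$
$p = \frac{5}{2}$ ($p = \frac{5}{2} - \frac{0 \frac{1}{-2}}{2} = \frac{5}{2} - \frac{0 \left(- \frac{1}{2}\right)}{2} = \frac{5}{2} - 0 = \frac{5}{2} + 0 = \frac{5}{2} \approx 2.5$)
$t{\left(I \right)} = -5 + 10 I$ ($t{\left(I \right)} = \left(5 - -5\right) I - 5 = \left(5 + 5\right) I - 5 = 10 I - 5 = -5 + 10 I$)
$46 \left(X{\left(4,3 \right)} - t{\left(p \right)}\right) - 13 = 46 \left(\left(- \frac{1}{8}\right) 4 - \left(-5 + 10 \cdot \frac{5}{2}\right)\right) - 13 = 46 \left(- \frac{1}{2} - \left(-5 + 25\right)\right) - 13 = 46 \left(- \frac{1}{2} - 20\right) - 13 = 46 \left(- \frac{41}{2}\right) - 13 = -943 - 13 = -956$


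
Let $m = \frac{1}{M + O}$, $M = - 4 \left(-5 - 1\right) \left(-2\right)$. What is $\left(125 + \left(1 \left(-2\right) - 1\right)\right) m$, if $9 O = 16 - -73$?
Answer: $- \frac{1098}{343} \approx -3.2012$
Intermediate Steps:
$O = \frac{89}{9}$ ($O = \frac{16 - -73}{9} = \frac{16 + 73}{9} = \frac{1}{9} \cdot 89 = \frac{89}{9} \approx 9.8889$)
$M = -48$ ($M = \left(-4\right) \left(-6\right) \left(-2\right) = 24 \left(-2\right) = -48$)
$m = - \frac{9}{343}$ ($m = \frac{1}{-48 + \frac{89}{9}} = \frac{1}{- \frac{343}{9}} = - \frac{9}{343} \approx -0.026239$)
$\left(125 + \left(1 \left(-2\right) - 1\right)\right) m = \left(125 + \left(1 \left(-2\right) - 1\right)\right) \left(- \frac{9}{343}\right) = \left(125 - 3\right) \left(- \frac{9}{343}\right) = 122 \left(- \frac{9}{343}\right) = - \frac{1098}{343}$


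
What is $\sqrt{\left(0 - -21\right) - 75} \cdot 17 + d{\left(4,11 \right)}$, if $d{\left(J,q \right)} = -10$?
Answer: $-10 + 51 i \sqrt{6} \approx -10.0 + 124.92 i$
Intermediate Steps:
$\sqrt{\left(0 - -21\right) - 75} \cdot 17 + d{\left(4,11 \right)} = \sqrt{\left(0 - -21\right) - 75} \cdot 17 - 10 = \sqrt{\left(0 + 21\right) - 75} \cdot 17 - 10 = \sqrt{21 - 75} \cdot 17 - 10 = \sqrt{-54} \cdot 17 - 10 = 3 i \sqrt{6} \cdot 17 - 10 = 51 i \sqrt{6} - 10 = -10 + 51 i \sqrt{6}$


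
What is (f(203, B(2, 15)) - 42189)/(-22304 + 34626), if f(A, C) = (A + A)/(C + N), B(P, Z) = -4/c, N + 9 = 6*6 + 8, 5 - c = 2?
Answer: -4259871/1244522 ≈ -3.4229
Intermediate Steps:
c = 3 (c = 5 - 1*2 = 5 - 2 = 3)
N = 35 (N = -9 + (6*6 + 8) = -9 + (36 + 8) = -9 + 44 = 35)
B(P, Z) = -4/3
f(A, C) = 2*A/(35 + C) (f(A, C) = (A + A)/(C + 35) = (2*A)/(35 + C) = 2*A/(35 + C))
(f(203, B(2, 15)) - 42189)/(-22304 + 34626) = (2*203/(35 - 4/3) - 42189)/(-22304 + 34626) = (2*203/(101/3) - 42189)/12322 = (2*203*(3/101) - 42189)*(1/12322) = (1218/101 - 42189)*(1/12322) = -4259871/101*1/12322 = -4259871/1244522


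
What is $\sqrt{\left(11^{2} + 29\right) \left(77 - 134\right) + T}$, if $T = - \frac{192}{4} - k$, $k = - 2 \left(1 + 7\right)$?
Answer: $i \sqrt{8582} \approx 92.639 i$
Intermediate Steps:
$k = -16$ ($k = \left(-2\right) 8 = -16$)
$T = -32$ ($T = - \frac{192}{4} - -16 = \left(-192\right) \frac{1}{4} + 16 = -48 + 16 = -32$)
$\sqrt{\left(11^{2} + 29\right) \left(77 - 134\right) + T} = \sqrt{\left(11^{2} + 29\right) \left(77 - 134\right) - 32} = \sqrt{\left(121 + 29\right) \left(-57\right) - 32} = \sqrt{150 \left(-57\right) - 32} = \sqrt{-8550 - 32} = \sqrt{-8582} = i \sqrt{8582}$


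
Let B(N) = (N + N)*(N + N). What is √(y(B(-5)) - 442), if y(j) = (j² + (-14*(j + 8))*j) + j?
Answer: I*√141542 ≈ 376.22*I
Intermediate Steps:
B(N) = 4*N² (B(N) = (2*N)*(2*N) = 4*N²)
y(j) = j + j² + j*(-112 - 14*j) (y(j) = (j² + (-14*(8 + j))*j) + j = (j² + (-112 - 14*j)*j) + j = (j² + j*(-112 - 14*j)) + j = j + j² + j*(-112 - 14*j))
√(y(B(-5)) - 442) = √(-4*(-5)²*(111 + 13*(4*(-5)²)) - 442) = √(-4*25*(111 + 13*(4*25)) - 442) = √(-1*100*(111 + 13*100) - 442) = √(-1*100*(111 + 1300) - 442) = √(-1*100*1411 - 442) = √(-141100 - 442) = √(-141542) = I*√141542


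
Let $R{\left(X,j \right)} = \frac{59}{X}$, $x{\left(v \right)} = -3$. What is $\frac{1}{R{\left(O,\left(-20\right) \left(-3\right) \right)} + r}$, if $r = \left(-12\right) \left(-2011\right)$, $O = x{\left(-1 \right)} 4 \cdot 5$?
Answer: $\frac{60}{1447861} \approx 4.144 \cdot 10^{-5}$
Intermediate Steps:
$O = -60$ ($O = \left(-3\right) 4 \cdot 5 = \left(-12\right) 5 = -60$)
$r = 24132$
$\frac{1}{R{\left(O,\left(-20\right) \left(-3\right) \right)} + r} = \frac{1}{\frac{59}{-60} + 24132} = \frac{1}{59 \left(- \frac{1}{60}\right) + 24132} = \frac{1}{- \frac{59}{60} + 24132} = \frac{1}{\frac{1447861}{60}} = \frac{60}{1447861}$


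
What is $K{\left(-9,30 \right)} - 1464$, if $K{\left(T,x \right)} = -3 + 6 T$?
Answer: $-1521$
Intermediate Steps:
$K{\left(-9,30 \right)} - 1464 = \left(-3 + 6 \left(-9\right)\right) - 1464 = \left(-3 - 54\right) - 1464 = -57 - 1464 = -1521$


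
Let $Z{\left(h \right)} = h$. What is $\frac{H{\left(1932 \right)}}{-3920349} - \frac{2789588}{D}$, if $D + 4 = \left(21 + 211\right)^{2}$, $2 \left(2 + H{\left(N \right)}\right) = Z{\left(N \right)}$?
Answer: $- \frac{911350867391}{17582765265} \approx -51.832$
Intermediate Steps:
$H{\left(N \right)} = -2 + \frac{N}{2}$
$D = 53820$ ($D = -4 + \left(21 + 211\right)^{2} = -4 + 232^{2} = -4 + 53824 = 53820$)
$\frac{H{\left(1932 \right)}}{-3920349} - \frac{2789588}{D} = \frac{-2 + \frac{1}{2} \cdot 1932}{-3920349} - \frac{2789588}{53820} = \left(-2 + 966\right) \left(- \frac{1}{3920349}\right) - \frac{697397}{13455} = 964 \left(- \frac{1}{3920349}\right) - \frac{697397}{13455} = - \frac{964}{3920349} - \frac{697397}{13455} = - \frac{911350867391}{17582765265}$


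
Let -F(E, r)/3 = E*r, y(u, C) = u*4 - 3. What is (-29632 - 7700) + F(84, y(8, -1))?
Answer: -44640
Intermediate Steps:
y(u, C) = -3 + 4*u (y(u, C) = 4*u - 3 = -3 + 4*u)
F(E, r) = -3*E*r
(-29632 - 7700) + F(84, y(8, -1)) = (-29632 - 7700) - 3*84*(-3 + 4*8) = -37332 - 3*84*(-3 + 32) = -37332 - 3*84*29 = -37332 - 7308 = -44640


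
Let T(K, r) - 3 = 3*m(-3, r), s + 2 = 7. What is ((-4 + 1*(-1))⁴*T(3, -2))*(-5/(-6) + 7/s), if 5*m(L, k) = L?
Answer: 1675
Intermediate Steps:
s = 5 (s = -2 + 7 = 5)
m(L, k) = L/5
T(K, r) = 6/5 (T(K, r) = 3 + 3*((⅕)*(-3)) = 3 + 3*(-⅗) = 3 - 9/5 = 6/5)
((-4 + 1*(-1))⁴*T(3, -2))*(-5/(-6) + 7/s) = ((-4 + 1*(-1))⁴*(6/5))*(-5/(-6) + 7/5) = ((-4 - 1)⁴*(6/5))*(-5*(-⅙) + 7*(⅕)) = ((-5)⁴*(6/5))*(⅚ + 7/5) = (625*(6/5))*(67/30) = 750*(67/30) = 1675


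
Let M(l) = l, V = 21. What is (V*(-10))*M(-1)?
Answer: 210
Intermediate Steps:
(V*(-10))*M(-1) = (21*(-10))*(-1) = -210*(-1) = 210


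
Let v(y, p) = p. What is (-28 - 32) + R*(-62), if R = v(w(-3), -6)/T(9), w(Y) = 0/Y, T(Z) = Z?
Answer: -56/3 ≈ -18.667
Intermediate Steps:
w(Y) = 0
R = -⅔ (R = -6/9 = -6*⅑ = -⅔ ≈ -0.66667)
(-28 - 32) + R*(-62) = (-28 - 32) - ⅔*(-62) = -60 + 124/3 = -56/3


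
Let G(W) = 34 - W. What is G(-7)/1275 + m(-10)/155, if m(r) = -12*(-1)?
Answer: 4331/39525 ≈ 0.10958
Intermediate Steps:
m(r) = 12
G(-7)/1275 + m(-10)/155 = (34 - 1*(-7))/1275 + 12/155 = (34 + 7)*(1/1275) + 12*(1/155) = 41*(1/1275) + 12/155 = 41/1275 + 12/155 = 4331/39525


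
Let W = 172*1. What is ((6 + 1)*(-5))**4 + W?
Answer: 1500797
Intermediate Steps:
W = 172
((6 + 1)*(-5))**4 + W = ((6 + 1)*(-5))**4 + 172 = (7*(-5))**4 + 172 = (-35)**4 + 172 = 1500625 + 172 = 1500797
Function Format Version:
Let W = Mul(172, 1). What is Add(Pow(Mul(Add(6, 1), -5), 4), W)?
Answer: 1500797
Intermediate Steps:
W = 172
Add(Pow(Mul(Add(6, 1), -5), 4), W) = Add(Pow(Mul(Add(6, 1), -5), 4), 172) = Add(Pow(Mul(7, -5), 4), 172) = Add(Pow(-35, 4), 172) = Add(1500625, 172) = 1500797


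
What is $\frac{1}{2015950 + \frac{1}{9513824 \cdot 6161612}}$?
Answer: $\frac{58620492124288}{118175981097958393601} \approx 4.9604 \cdot 10^{-7}$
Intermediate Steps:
$\frac{1}{2015950 + \frac{1}{9513824 \cdot 6161612}} = \frac{1}{2015950 + \frac{1}{9513824} \cdot \frac{1}{6161612}} = \frac{1}{2015950 + \frac{1}{58620492124288}} = \frac{1}{\frac{118175981097958393601}{58620492124288}} = \frac{58620492124288}{118175981097958393601}$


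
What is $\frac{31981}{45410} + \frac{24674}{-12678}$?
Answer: $- \frac{357495611}{287853990} \approx -1.2419$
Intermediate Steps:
$\frac{31981}{45410} + \frac{24674}{-12678} = 31981 \cdot \frac{1}{45410} + 24674 \left(- \frac{1}{12678}\right) = \frac{31981}{45410} - \frac{12337}{6339} = - \frac{357495611}{287853990}$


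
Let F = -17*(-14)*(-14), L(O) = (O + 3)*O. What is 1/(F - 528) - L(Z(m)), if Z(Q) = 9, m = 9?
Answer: -416881/3860 ≈ -108.00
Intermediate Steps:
L(O) = O*(3 + O) (L(O) = (3 + O)*O = O*(3 + O))
F = -3332 (F = 238*(-14) = -3332)
1/(F - 528) - L(Z(m)) = 1/(-3332 - 528) - 9*(3 + 9) = 1/(-3860) - 9*12 = -1/3860 - 1*108 = -1/3860 - 108 = -416881/3860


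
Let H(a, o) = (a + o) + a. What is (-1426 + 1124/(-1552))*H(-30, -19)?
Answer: 43731951/388 ≈ 1.1271e+5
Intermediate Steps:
H(a, o) = o + 2*a
(-1426 + 1124/(-1552))*H(-30, -19) = (-1426 + 1124/(-1552))*(-19 + 2*(-30)) = (-1426 + 1124*(-1/1552))*(-19 - 60) = (-1426 - 281/388)*(-79) = -553569/388*(-79) = 43731951/388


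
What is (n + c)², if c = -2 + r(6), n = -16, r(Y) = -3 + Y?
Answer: 225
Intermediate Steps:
c = 1 (c = -2 + (-3 + 6) = -2 + 3 = 1)
(n + c)² = (-16 + 1)² = (-15)² = 225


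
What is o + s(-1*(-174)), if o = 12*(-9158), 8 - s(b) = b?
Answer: -110062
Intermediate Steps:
s(b) = 8 - b
o = -109896
o + s(-1*(-174)) = -109896 + (8 - (-1)*(-174)) = -109896 + (8 - 1*174) = -109896 + (8 - 174) = -109896 - 166 = -110062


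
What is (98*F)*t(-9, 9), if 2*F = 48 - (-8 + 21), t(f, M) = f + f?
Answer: -30870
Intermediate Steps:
t(f, M) = 2*f
F = 35/2 (F = (48 - (-8 + 21))/2 = (48 - 1*13)/2 = (48 - 13)/2 = (½)*35 = 35/2 ≈ 17.500)
(98*F)*t(-9, 9) = (98*(35/2))*(2*(-9)) = 1715*(-18) = -30870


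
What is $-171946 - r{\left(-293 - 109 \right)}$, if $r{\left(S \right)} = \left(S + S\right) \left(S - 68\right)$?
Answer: $-549826$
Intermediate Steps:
$r{\left(S \right)} = 2 S \left(-68 + S\right)$
$-171946 - r{\left(-293 - 109 \right)} = -171946 - 2 \left(-293 - 109\right) \left(-68 - 402\right) = -171946 - 2 \left(-402\right) \left(-68 - 402\right) = -171946 - 2 \left(-402\right) \left(-470\right) = -171946 - 377880 = -549826$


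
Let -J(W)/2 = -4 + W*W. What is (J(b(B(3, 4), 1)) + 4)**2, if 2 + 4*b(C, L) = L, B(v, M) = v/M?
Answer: 9025/64 ≈ 141.02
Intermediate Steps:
b(C, L) = -1/2 + L/4
J(W) = 8 - 2*W**2 (J(W) = -2*(-4 + W*W) = -2*(-4 + W**2) = 8 - 2*W**2)
(J(b(B(3, 4), 1)) + 4)**2 = ((8 - 2*(-1/2 + (1/4)*1)**2) + 4)**2 = ((8 - 2*(-1/2 + 1/4)**2) + 4)**2 = ((8 - 2*(-1/4)**2) + 4)**2 = ((8 - 2*1/16) + 4)**2 = ((8 - 1/8) + 4)**2 = (63/8 + 4)**2 = (95/8)**2 = 9025/64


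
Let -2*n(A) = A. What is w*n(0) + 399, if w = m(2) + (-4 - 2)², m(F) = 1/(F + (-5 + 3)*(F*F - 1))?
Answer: 399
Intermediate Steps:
n(A) = -A/2
m(F) = 1/(2 + F - 2*F²) (m(F) = 1/(F - 2*(F² - 1)) = 1/(F - 2*(-1 + F²)) = 1/(F + (2 - 2*F²)) = 1/(2 + F - 2*F²))
w = 143/4 (w = 1/(2 + 2 - 2*2²) + (-4 - 2)² = 1/(2 + 2 - 2*4) + (-6)² = 1/(2 + 2 - 8) + 36 = 1/(-4) + 36 = -¼ + 36 = 143/4 ≈ 35.750)
w*n(0) + 399 = 143*(-½*0)/4 + 399 = (143/4)*0 + 399 = 0 + 399 = 399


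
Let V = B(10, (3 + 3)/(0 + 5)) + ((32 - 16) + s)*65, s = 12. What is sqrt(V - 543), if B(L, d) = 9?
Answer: sqrt(1286) ≈ 35.861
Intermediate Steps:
V = 1829 (V = 9 + ((32 - 16) + 12)*65 = 9 + (16 + 12)*65 = 9 + 28*65 = 9 + 1820 = 1829)
sqrt(V - 543) = sqrt(1829 - 543) = sqrt(1286)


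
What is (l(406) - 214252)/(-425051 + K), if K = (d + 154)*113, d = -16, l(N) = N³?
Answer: -66709164/409457 ≈ -162.92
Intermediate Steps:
K = 15594 (K = (-16 + 154)*113 = 138*113 = 15594)
(l(406) - 214252)/(-425051 + K) = (406³ - 214252)/(-425051 + 15594) = (66923416 - 214252)/(-409457) = 66709164*(-1/409457) = -66709164/409457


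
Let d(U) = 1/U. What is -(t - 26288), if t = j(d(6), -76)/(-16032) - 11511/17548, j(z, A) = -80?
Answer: 231117936965/8791548 ≈ 26289.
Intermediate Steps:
t = -5723141/8791548 (t = -80/(-16032) - 11511/17548 = -80*(-1/16032) - 11511*1/17548 = 5/1002 - 11511/17548 = -5723141/8791548 ≈ -0.65098)
-(t - 26288) = -(-5723141/8791548 - 26288) = -1*(-231117936965/8791548) = 231117936965/8791548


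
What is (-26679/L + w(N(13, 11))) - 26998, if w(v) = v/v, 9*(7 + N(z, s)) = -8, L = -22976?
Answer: -620256393/22976 ≈ -26996.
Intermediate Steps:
N(z, s) = -71/9 (N(z, s) = -7 + (1/9)*(-8) = -7 - 8/9 = -71/9)
w(v) = 1
(-26679/L + w(N(13, 11))) - 26998 = (-26679/(-22976) + 1) - 26998 = (-26679*(-1/22976) + 1) - 26998 = (26679/22976 + 1) - 26998 = 49655/22976 - 26998 = -620256393/22976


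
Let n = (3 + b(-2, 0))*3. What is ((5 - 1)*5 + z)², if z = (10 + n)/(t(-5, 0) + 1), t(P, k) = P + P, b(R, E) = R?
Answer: 27889/81 ≈ 344.31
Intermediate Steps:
t(P, k) = 2*P
n = 3 (n = (3 - 2)*3 = 1*3 = 3)
z = -13/9 (z = (10 + 3)/(2*(-5) + 1) = 13/(-10 + 1) = 13/(-9) = 13*(-⅑) = -13/9 ≈ -1.4444)
((5 - 1)*5 + z)² = ((5 - 1)*5 - 13/9)² = (4*5 - 13/9)² = (20 - 13/9)² = (167/9)² = 27889/81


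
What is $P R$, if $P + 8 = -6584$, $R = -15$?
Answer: $98880$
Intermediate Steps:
$P = -6592$ ($P = -8 - 6584 = -6592$)
$P R = \left(-6592\right) \left(-15\right) = 98880$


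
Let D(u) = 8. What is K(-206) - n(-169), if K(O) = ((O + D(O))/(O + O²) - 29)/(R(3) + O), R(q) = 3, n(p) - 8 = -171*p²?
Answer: 20934179543869/4286345 ≈ 4.8839e+6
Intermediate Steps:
n(p) = 8 - 171*p²
K(O) = (-29 + (8 + O)/(O + O²))/(3 + O) (K(O) = ((O + 8)/(O + O²) - 29)/(3 + O) = ((8 + O)/(O + O²) - 29)/(3 + O) = (-29 + (8 + O)/(O + O²))/(3 + O))
K(-206) - n(-169) = (8 - 29*(-206)² - 28*(-206))/((-206)*(3 + (-206)² + 4*(-206))) - (8 - 171*(-169)²) = -(8 - 29*42436 + 5768)/(206*(3 + 42436 - 824)) - (8 - 171*28561) = -1/206*(8 - 1230644 + 5768)/41615 - (8 - 4883931) = -1/206*1/41615*(-1224868) - 1*(-4883923) = 612434/4286345 + 4883923 = 20934179543869/4286345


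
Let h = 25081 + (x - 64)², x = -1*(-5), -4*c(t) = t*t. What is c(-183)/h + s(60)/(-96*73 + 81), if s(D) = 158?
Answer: -250029487/791395896 ≈ -0.31593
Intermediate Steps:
c(t) = -t²/4 (c(t) = -t*t/4 = -t²/4)
x = 5
h = 28562 (h = 25081 + (5 - 64)² = 25081 + (-59)² = 25081 + 3481 = 28562)
c(-183)/h + s(60)/(-96*73 + 81) = -¼*(-183)²/28562 + 158/(-96*73 + 81) = -¼*33489*(1/28562) + 158/(-7008 + 81) = -33489/4*1/28562 + 158/(-6927) = -33489/114248 + 158*(-1/6927) = -33489/114248 - 158/6927 = -250029487/791395896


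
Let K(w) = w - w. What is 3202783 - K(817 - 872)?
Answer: 3202783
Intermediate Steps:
K(w) = 0
3202783 - K(817 - 872) = 3202783 - 1*0 = 3202783 + 0 = 3202783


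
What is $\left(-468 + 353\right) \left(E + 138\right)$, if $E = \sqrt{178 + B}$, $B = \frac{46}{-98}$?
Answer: $-15870 - \frac{115 \sqrt{8699}}{7} \approx -17402.0$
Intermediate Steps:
$B = - \frac{23}{49}$ ($B = 46 \left(- \frac{1}{98}\right) = - \frac{23}{49} \approx -0.46939$)
$E = \frac{\sqrt{8699}}{7}$ ($E = \sqrt{178 - \frac{23}{49}} = \sqrt{\frac{8699}{49}} = \frac{\sqrt{8699}}{7} \approx 13.324$)
$\left(-468 + 353\right) \left(E + 138\right) = \left(-468 + 353\right) \left(\frac{\sqrt{8699}}{7} + 138\right) = - 115 \left(138 + \frac{\sqrt{8699}}{7}\right) = -15870 - \frac{115 \sqrt{8699}}{7}$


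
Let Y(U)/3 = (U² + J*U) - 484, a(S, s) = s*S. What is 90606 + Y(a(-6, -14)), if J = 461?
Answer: 226494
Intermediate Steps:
a(S, s) = S*s
Y(U) = -1452 + 3*U² + 1383*U (Y(U) = 3*((U² + 461*U) - 484) = 3*(-484 + U² + 461*U) = -1452 + 3*U² + 1383*U)
90606 + Y(a(-6, -14)) = 90606 + (-1452 + 3*(-6*(-14))² + 1383*(-6*(-14))) = 90606 + (-1452 + 3*84² + 1383*84) = 90606 + (-1452 + 3*7056 + 116172) = 90606 + (-1452 + 21168 + 116172) = 90606 + 135888 = 226494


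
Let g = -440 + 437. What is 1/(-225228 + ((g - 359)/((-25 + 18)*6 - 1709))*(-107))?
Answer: -1751/394412962 ≈ -4.4395e-6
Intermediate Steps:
g = -3
1/(-225228 + ((g - 359)/((-25 + 18)*6 - 1709))*(-107)) = 1/(-225228 + ((-3 - 359)/((-25 + 18)*6 - 1709))*(-107)) = 1/(-225228 - 362/(-7*6 - 1709)*(-107)) = 1/(-225228 - 362/(-42 - 1709)*(-107)) = 1/(-225228 - 362/(-1751)*(-107)) = 1/(-225228 - 362*(-1/1751)*(-107)) = 1/(-225228 + (362/1751)*(-107)) = 1/(-225228 - 38734/1751) = 1/(-394412962/1751) = -1751/394412962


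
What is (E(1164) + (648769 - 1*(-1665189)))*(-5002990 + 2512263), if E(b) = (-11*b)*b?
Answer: 31357998875846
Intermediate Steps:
E(b) = -11*b²
(E(1164) + (648769 - 1*(-1665189)))*(-5002990 + 2512263) = (-11*1164² + (648769 - 1*(-1665189)))*(-5002990 + 2512263) = (-11*1354896 + (648769 + 1665189))*(-2490727) = (-14903856 + 2313958)*(-2490727) = -12589898*(-2490727) = 31357998875846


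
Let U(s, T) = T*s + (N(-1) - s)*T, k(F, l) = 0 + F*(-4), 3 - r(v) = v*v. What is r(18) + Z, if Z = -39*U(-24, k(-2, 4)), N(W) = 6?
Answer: -2193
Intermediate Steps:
r(v) = 3 - v² (r(v) = 3 - v*v = 3 - v²)
k(F, l) = -4*F (k(F, l) = 0 - 4*F = -4*F)
U(s, T) = T*s + T*(6 - s) (U(s, T) = T*s + (6 - s)*T = T*s + T*(6 - s))
Z = -1872 (Z = -234*(-4*(-2)) = -234*8 = -39*48 = -1872)
r(18) + Z = (3 - 1*18²) - 1872 = (3 - 1*324) - 1872 = (3 - 324) - 1872 = -321 - 1872 = -2193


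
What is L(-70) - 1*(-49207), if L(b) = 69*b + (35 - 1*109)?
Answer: 44303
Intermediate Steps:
L(b) = -74 + 69*b (L(b) = 69*b + (35 - 109) = 69*b - 74 = -74 + 69*b)
L(-70) - 1*(-49207) = (-74 + 69*(-70)) - 1*(-49207) = (-74 - 4830) + 49207 = -4904 + 49207 = 44303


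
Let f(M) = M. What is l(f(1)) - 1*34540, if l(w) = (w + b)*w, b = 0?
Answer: -34539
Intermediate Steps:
l(w) = w**2 (l(w) = (w + 0)*w = w*w = w**2)
l(f(1)) - 1*34540 = 1**2 - 1*34540 = 1 - 34540 = -34539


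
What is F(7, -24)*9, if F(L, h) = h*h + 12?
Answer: 5292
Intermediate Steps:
F(L, h) = 12 + h² (F(L, h) = h² + 12 = 12 + h²)
F(7, -24)*9 = (12 + (-24)²)*9 = (12 + 576)*9 = 588*9 = 5292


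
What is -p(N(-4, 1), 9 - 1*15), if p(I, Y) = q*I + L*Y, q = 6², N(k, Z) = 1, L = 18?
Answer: 72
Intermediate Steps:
q = 36
p(I, Y) = 18*Y + 36*I (p(I, Y) = 36*I + 18*Y = 18*Y + 36*I)
-p(N(-4, 1), 9 - 1*15) = -(18*(9 - 1*15) + 36*1) = -(18*(9 - 15) + 36) = -(18*(-6) + 36) = -(-108 + 36) = -1*(-72) = 72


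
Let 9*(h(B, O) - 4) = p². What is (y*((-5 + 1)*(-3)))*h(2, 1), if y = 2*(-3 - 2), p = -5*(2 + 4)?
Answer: -12480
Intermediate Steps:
p = -30 (p = -5*6 = -30)
h(B, O) = 104 (h(B, O) = 4 + (⅑)*(-30)² = 4 + (⅑)*900 = 4 + 100 = 104)
y = -10 (y = 2*(-5) = -10)
(y*((-5 + 1)*(-3)))*h(2, 1) = -10*(-5 + 1)*(-3)*104 = -(-40)*(-3)*104 = -10*12*104 = -120*104 = -12480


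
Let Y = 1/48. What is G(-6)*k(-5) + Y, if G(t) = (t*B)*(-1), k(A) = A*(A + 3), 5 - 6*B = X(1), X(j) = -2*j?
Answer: 3361/48 ≈ 70.021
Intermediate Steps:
Y = 1/48 ≈ 0.020833
B = 7/6 (B = ⅚ - (-1)/3 = ⅚ - ⅙*(-2) = ⅚ + ⅓ = 7/6 ≈ 1.1667)
k(A) = A*(3 + A)
G(t) = -7*t/6 (G(t) = (t*(7/6))*(-1) = (7*t/6)*(-1) = -7*t/6)
G(-6)*k(-5) + Y = (-7/6*(-6))*(-5*(3 - 5)) + 1/48 = 7*(-5*(-2)) + 1/48 = 7*10 + 1/48 = 70 + 1/48 = 3361/48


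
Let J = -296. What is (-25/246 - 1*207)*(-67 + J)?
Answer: 6164587/82 ≈ 75178.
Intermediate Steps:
(-25/246 - 1*207)*(-67 + J) = (-25/246 - 1*207)*(-67 - 296) = (-25*1/246 - 207)*(-363) = (-25/246 - 207)*(-363) = -50947/246*(-363) = 6164587/82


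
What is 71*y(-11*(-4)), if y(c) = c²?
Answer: 137456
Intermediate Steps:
71*y(-11*(-4)) = 71*(-11*(-4))² = 71*44² = 71*1936 = 137456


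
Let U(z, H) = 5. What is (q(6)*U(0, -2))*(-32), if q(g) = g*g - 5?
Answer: -4960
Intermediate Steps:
q(g) = -5 + g² (q(g) = g² - 5 = -5 + g²)
(q(6)*U(0, -2))*(-32) = ((-5 + 6²)*5)*(-32) = ((-5 + 36)*5)*(-32) = (31*5)*(-32) = 155*(-32) = -4960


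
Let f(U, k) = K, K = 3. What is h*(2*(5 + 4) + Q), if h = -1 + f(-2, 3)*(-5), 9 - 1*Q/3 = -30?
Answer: -2160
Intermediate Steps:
f(U, k) = 3
Q = 117 (Q = 27 - 3*(-30) = 27 + 90 = 117)
h = -16 (h = -1 + 3*(-5) = -1 - 15 = -16)
h*(2*(5 + 4) + Q) = -16*(2*(5 + 4) + 117) = -16*(2*9 + 117) = -16*(18 + 117) = -16*135 = -2160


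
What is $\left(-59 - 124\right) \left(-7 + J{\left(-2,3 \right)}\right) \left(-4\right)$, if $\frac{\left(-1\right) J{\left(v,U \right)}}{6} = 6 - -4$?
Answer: $-49044$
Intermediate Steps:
$J{\left(v,U \right)} = -60$ ($J{\left(v,U \right)} = - 6 \left(6 - -4\right) = - 6 \left(6 + 4\right) = \left(-6\right) 10 = -60$)
$\left(-59 - 124\right) \left(-7 + J{\left(-2,3 \right)}\right) \left(-4\right) = \left(-59 - 124\right) \left(-7 - 60\right) \left(-4\right) = - 183 \left(\left(-67\right) \left(-4\right)\right) = \left(-183\right) 268 = -49044$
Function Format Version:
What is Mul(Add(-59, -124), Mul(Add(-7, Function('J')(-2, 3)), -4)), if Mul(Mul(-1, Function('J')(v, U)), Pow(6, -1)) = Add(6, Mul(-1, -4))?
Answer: -49044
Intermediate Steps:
Function('J')(v, U) = -60 (Function('J')(v, U) = Mul(-6, Add(6, Mul(-1, -4))) = Mul(-6, Add(6, 4)) = Mul(-6, 10) = -60)
Mul(Add(-59, -124), Mul(Add(-7, Function('J')(-2, 3)), -4)) = Mul(Add(-59, -124), Mul(Add(-7, -60), -4)) = Mul(-183, Mul(-67, -4)) = Mul(-183, 268) = -49044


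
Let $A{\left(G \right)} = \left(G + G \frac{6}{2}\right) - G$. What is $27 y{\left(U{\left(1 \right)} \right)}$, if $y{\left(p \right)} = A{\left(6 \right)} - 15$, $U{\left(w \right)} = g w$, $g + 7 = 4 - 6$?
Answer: $81$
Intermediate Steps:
$g = -9$ ($g = -7 + \left(4 - 6\right) = -7 - 2 = -9$)
$A{\left(G \right)} = 3 G$ ($A{\left(G \right)} = \left(G + G 6 \cdot \frac{1}{2}\right) - G = \left(G + G 3\right) - G = \left(G + 3 G\right) - G = 4 G - G = 3 G$)
$U{\left(w \right)} = - 9 w$
$y{\left(p \right)} = 3$ ($y{\left(p \right)} = 3 \cdot 6 - 15 = 18 - 15 = 3$)
$27 y{\left(U{\left(1 \right)} \right)} = 27 \cdot 3 = 81$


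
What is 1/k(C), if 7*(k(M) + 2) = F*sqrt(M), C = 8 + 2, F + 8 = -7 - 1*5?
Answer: 49/1902 - 35*sqrt(10)/951 ≈ -0.090620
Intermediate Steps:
F = -20 (F = -8 + (-7 - 1*5) = -8 + (-7 - 5) = -8 - 12 = -20)
C = 10
k(M) = -2 - 20*sqrt(M)/7 (k(M) = -2 + (-20*sqrt(M))/7 = -2 - 20*sqrt(M)/7)
1/k(C) = 1/(-2 - 20*sqrt(10)/7)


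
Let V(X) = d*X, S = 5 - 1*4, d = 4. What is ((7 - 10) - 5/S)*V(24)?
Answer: -768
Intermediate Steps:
S = 1 (S = 5 - 4 = 1)
V(X) = 4*X
((7 - 10) - 5/S)*V(24) = ((7 - 10) - 5/1)*(4*24) = (-3 + 1*(-5))*96 = (-3 - 5)*96 = -8*96 = -768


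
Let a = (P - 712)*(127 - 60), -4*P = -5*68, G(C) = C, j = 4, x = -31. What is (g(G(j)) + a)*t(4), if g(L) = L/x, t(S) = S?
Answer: -5209132/31 ≈ -1.6804e+5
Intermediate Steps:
P = 85 (P = -(-5)*68/4 = -¼*(-340) = 85)
a = -42009 (a = (85 - 712)*(127 - 60) = -627*67 = -42009)
g(L) = -L/31 (g(L) = L/(-31) = L*(-1/31) = -L/31)
(g(G(j)) + a)*t(4) = (-1/31*4 - 42009)*4 = (-4/31 - 42009)*4 = -1302283/31*4 = -5209132/31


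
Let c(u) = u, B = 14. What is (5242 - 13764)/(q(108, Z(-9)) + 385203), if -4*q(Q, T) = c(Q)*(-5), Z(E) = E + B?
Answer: -4261/192669 ≈ -0.022116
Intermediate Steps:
Z(E) = 14 + E (Z(E) = E + 14 = 14 + E)
q(Q, T) = 5*Q/4 (q(Q, T) = -Q*(-5)/4 = -(-5)*Q/4 = 5*Q/4)
(5242 - 13764)/(q(108, Z(-9)) + 385203) = (5242 - 13764)/((5/4)*108 + 385203) = -8522/(135 + 385203) = -8522/385338 = -8522*1/385338 = -4261/192669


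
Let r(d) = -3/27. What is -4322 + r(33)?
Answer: -38899/9 ≈ -4322.1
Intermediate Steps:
r(d) = -⅑ (r(d) = -3*1/27 = -⅑)
-4322 + r(33) = -4322 - ⅑ = -38899/9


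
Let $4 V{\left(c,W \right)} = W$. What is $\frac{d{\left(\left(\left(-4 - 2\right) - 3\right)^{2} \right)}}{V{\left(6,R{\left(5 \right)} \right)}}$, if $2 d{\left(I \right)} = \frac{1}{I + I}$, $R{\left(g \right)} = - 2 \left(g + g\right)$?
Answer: $- \frac{1}{1620} \approx -0.00061728$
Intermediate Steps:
$R{\left(g \right)} = - 4 g$ ($R{\left(g \right)} = - 2 \cdot 2 g = - 4 g$)
$V{\left(c,W \right)} = \frac{W}{4}$
$d{\left(I \right)} = \frac{1}{4 I}$ ($d{\left(I \right)} = \frac{1}{2 \left(I + I\right)} = \frac{1}{2 \cdot 2 I} = \frac{\frac{1}{2} \frac{1}{I}}{2} = \frac{1}{4 I}$)
$\frac{d{\left(\left(\left(-4 - 2\right) - 3\right)^{2} \right)}}{V{\left(6,R{\left(5 \right)} \right)}} = \frac{\frac{1}{4} \frac{1}{\left(\left(-4 - 2\right) - 3\right)^{2}}}{\frac{1}{4} \left(\left(-4\right) 5\right)} = \frac{\frac{1}{4} \frac{1}{\left(\left(-4 - 2\right) - 3\right)^{2}}}{\frac{1}{4} \left(-20\right)} = \frac{\frac{1}{4} \frac{1}{\left(-6 - 3\right)^{2}}}{-5} = \frac{1}{4 \left(-9\right)^{2}} \left(- \frac{1}{5}\right) = \frac{1}{4 \cdot 81} \left(- \frac{1}{5}\right) = \frac{1}{4} \cdot \frac{1}{81} \left(- \frac{1}{5}\right) = \frac{1}{324} \left(- \frac{1}{5}\right) = - \frac{1}{1620}$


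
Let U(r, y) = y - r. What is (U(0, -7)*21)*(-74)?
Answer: 10878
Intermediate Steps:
(U(0, -7)*21)*(-74) = ((-7 - 1*0)*21)*(-74) = ((-7 + 0)*21)*(-74) = -7*21*(-74) = -147*(-74) = 10878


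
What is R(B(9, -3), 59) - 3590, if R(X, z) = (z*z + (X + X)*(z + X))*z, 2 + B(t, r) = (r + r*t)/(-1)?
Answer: 489237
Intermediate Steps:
B(t, r) = -2 - r - r*t (B(t, r) = -2 + (r + r*t)/(-1) = -2 + (r + r*t)*(-1) = -2 + (-r - r*t) = -2 - r - r*t)
R(X, z) = z*(z**2 + 2*X*(X + z)) (R(X, z) = (z**2 + (2*X)*(X + z))*z = (z**2 + 2*X*(X + z))*z = z*(z**2 + 2*X*(X + z)))
R(B(9, -3), 59) - 3590 = 59*(59**2 + 2*(-2 - 1*(-3) - 1*(-3)*9)**2 + 2*(-2 - 1*(-3) - 1*(-3)*9)*59) - 3590 = 59*(3481 + 2*(-2 + 3 + 27)**2 + 2*(-2 + 3 + 27)*59) - 3590 = 59*(3481 + 2*28**2 + 2*28*59) - 3590 = 59*(3481 + 2*784 + 3304) - 3590 = 59*(3481 + 1568 + 3304) - 3590 = 59*8353 - 3590 = 492827 - 3590 = 489237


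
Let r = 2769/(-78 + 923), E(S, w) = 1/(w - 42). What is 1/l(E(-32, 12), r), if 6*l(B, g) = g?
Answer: 130/71 ≈ 1.8310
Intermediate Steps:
E(S, w) = 1/(-42 + w)
r = 213/65 (r = 2769/845 = 2769*(1/845) = 213/65 ≈ 3.2769)
l(B, g) = g/6
1/l(E(-32, 12), r) = 1/((⅙)*(213/65)) = 1/(71/130) = 130/71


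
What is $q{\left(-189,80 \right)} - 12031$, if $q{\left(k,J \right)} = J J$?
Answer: $-5631$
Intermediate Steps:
$q{\left(k,J \right)} = J^{2}$
$q{\left(-189,80 \right)} - 12031 = 80^{2} - 12031 = 6400 - 12031 = -5631$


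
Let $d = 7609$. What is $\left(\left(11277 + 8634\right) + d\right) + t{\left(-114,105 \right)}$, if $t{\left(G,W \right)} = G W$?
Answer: $15550$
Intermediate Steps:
$\left(\left(11277 + 8634\right) + d\right) + t{\left(-114,105 \right)} = \left(\left(11277 + 8634\right) + 7609\right) - 11970 = \left(19911 + 7609\right) - 11970 = 27520 - 11970 = 15550$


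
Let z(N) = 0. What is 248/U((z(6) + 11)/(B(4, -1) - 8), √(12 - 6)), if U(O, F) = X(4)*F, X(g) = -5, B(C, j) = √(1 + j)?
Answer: -124*√6/15 ≈ -20.249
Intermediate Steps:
U(O, F) = -5*F
248/U((z(6) + 11)/(B(4, -1) - 8), √(12 - 6)) = 248/((-5*√(12 - 6))) = 248/((-5*√6)) = 248*(-√6/30) = -124*√6/15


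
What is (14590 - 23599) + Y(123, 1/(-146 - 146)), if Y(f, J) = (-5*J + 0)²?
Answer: -768143351/85264 ≈ -9009.0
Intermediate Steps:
Y(f, J) = 25*J² (Y(f, J) = (-5*J)² = 25*J²)
(14590 - 23599) + Y(123, 1/(-146 - 146)) = (14590 - 23599) + 25*(1/(-146 - 146))² = -9009 + 25*(1/(-292))² = -9009 + 25*(-1/292)² = -9009 + 25*(1/85264) = -9009 + 25/85264 = -768143351/85264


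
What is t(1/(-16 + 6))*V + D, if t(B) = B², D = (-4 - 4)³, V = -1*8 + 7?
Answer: -51201/100 ≈ -512.01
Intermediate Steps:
V = -1 (V = -8 + 7 = -1)
D = -512 (D = (-8)³ = -512)
t(1/(-16 + 6))*V + D = (1/(-16 + 6))²*(-1) - 512 = (1/(-10))²*(-1) - 512 = (-⅒)²*(-1) - 512 = (1/100)*(-1) - 512 = -1/100 - 512 = -51201/100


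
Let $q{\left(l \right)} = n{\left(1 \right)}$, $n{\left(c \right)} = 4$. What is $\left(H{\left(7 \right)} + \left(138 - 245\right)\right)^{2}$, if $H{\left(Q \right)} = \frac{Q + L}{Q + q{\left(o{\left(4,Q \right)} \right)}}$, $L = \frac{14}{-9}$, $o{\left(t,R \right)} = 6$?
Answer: $\frac{111175936}{9801} \approx 11343.0$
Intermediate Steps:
$L = - \frac{14}{9}$ ($L = 14 \left(- \frac{1}{9}\right) = - \frac{14}{9} \approx -1.5556$)
$q{\left(l \right)} = 4$
$H{\left(Q \right)} = \frac{- \frac{14}{9} + Q}{4 + Q}$ ($H{\left(Q \right)} = \frac{Q - \frac{14}{9}}{Q + 4} = \frac{- \frac{14}{9} + Q}{4 + Q}$)
$\left(H{\left(7 \right)} + \left(138 - 245\right)\right)^{2} = \left(\frac{- \frac{14}{9} + 7}{4 + 7} + \left(138 - 245\right)\right)^{2} = \left(\frac{1}{11} \cdot \frac{49}{9} + \left(138 - 245\right)\right)^{2} = \left(\frac{1}{11} \cdot \frac{49}{9} - 107\right)^{2} = \left(\frac{49}{99} - 107\right)^{2} = \left(- \frac{10544}{99}\right)^{2} = \frac{111175936}{9801}$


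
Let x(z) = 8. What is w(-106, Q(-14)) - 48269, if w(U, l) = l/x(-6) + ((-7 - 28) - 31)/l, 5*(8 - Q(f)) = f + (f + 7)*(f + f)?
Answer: -68543721/1420 ≈ -48270.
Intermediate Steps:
Q(f) = 8 - f/5 - 2*f*(7 + f)/5 (Q(f) = 8 - (f + (f + 7)*(f + f))/5 = 8 - (f + (7 + f)*(2*f))/5 = 8 - (f + 2*f*(7 + f))/5 = 8 + (-f/5 - 2*f*(7 + f)/5) = 8 - f/5 - 2*f*(7 + f)/5)
w(U, l) = -66/l + l/8 (w(U, l) = l/8 + ((-7 - 28) - 31)/l = l*(⅛) + (-35 - 31)/l = l/8 - 66/l = -66/l + l/8)
w(-106, Q(-14)) - 48269 = (-66/(8 - 3*(-14) - ⅖*(-14)²) + (8 - 3*(-14) - ⅖*(-14)²)/8) - 48269 = (-66/(8 + 42 - ⅖*196) + (8 + 42 - ⅖*196)/8) - 48269 = (-66/(8 + 42 - 392/5) + (8 + 42 - 392/5)/8) - 48269 = (-66/(-142/5) + (⅛)*(-142/5)) - 48269 = (-66*(-5/142) - 71/20) - 48269 = (165/71 - 71/20) - 48269 = -1741/1420 - 48269 = -68543721/1420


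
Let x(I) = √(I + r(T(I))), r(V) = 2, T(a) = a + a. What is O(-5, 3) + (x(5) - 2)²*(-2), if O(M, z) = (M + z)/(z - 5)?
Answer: -21 + 8*√7 ≈ 0.16601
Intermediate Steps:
T(a) = 2*a
x(I) = √(2 + I) (x(I) = √(I + 2) = √(2 + I))
O(M, z) = (M + z)/(-5 + z)
O(-5, 3) + (x(5) - 2)²*(-2) = (-5 + 3)/(-5 + 3) + (√(2 + 5) - 2)²*(-2) = -2/(-2) + (√7 - 2)²*(-2) = -½*(-2) + (-2 + √7)²*(-2) = 1 - 2*(-2 + √7)²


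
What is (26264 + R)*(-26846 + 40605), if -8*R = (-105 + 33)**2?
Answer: 352450544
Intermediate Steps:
R = -648 (R = -(-105 + 33)**2/8 = -1/8*(-72)**2 = -1/8*5184 = -648)
(26264 + R)*(-26846 + 40605) = (26264 - 648)*(-26846 + 40605) = 25616*13759 = 352450544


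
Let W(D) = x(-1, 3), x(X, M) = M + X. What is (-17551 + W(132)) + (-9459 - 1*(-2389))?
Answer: -24619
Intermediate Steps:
W(D) = 2 (W(D) = 3 - 1 = 2)
(-17551 + W(132)) + (-9459 - 1*(-2389)) = (-17551 + 2) + (-9459 - 1*(-2389)) = -17549 + (-9459 + 2389) = -17549 - 7070 = -24619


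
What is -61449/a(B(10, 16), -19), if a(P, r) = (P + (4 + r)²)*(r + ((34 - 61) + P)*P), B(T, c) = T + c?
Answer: 20483/3765 ≈ 5.4404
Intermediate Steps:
a(P, r) = (P + (4 + r)²)*(r + P*(-27 + P)) (a(P, r) = (P + (4 + r)²)*(r + (-27 + P)*P) = (P + (4 + r)²)*(r + P*(-27 + P)))
-61449/a(B(10, 16), -19) = -61449/((10 + 16)³ - 27*(10 + 16)² + (10 + 16)*(-19) - 19*(4 - 19)² + (10 + 16)²*(4 - 19)² - 27*(10 + 16)*(4 - 19)²) = -61449/(26³ - 27*26² + 26*(-19) - 19*(-15)² + 26²*(-15)² - 27*26*(-15)²) = -61449/(17576 - 27*676 - 494 - 19*225 + 676*225 - 27*26*225) = -61449/(17576 - 18252 - 494 - 4275 + 152100 - 157950) = -61449/(-11295) = -61449*(-1/11295) = 20483/3765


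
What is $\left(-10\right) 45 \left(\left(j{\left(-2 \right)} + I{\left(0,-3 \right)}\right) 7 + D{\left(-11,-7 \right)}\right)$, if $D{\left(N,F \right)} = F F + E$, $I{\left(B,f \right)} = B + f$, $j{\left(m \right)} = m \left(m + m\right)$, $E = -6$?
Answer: $-35100$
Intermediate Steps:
$j{\left(m \right)} = 2 m^{2}$ ($j{\left(m \right)} = m 2 m = 2 m^{2}$)
$D{\left(N,F \right)} = -6 + F^{2}$ ($D{\left(N,F \right)} = F F - 6 = F^{2} - 6 = -6 + F^{2}$)
$\left(-10\right) 45 \left(\left(j{\left(-2 \right)} + I{\left(0,-3 \right)}\right) 7 + D{\left(-11,-7 \right)}\right) = \left(-10\right) 45 \left(\left(2 \left(-2\right)^{2} + \left(0 - 3\right)\right) 7 - \left(6 - \left(-7\right)^{2}\right)\right) = - 450 \left(\left(2 \cdot 4 - 3\right) 7 + \left(-6 + 49\right)\right) = - 450 \left(\left(8 - 3\right) 7 + 43\right) = - 450 \left(5 \cdot 7 + 43\right) = - 450 \left(35 + 43\right) = \left(-450\right) 78 = -35100$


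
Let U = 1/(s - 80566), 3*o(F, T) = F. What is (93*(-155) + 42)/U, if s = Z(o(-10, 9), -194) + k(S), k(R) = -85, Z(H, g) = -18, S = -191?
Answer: 1159455537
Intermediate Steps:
o(F, T) = F/3
s = -103 (s = -18 - 85 = -103)
U = -1/80669 (U = 1/(-103 - 80566) = 1/(-80669) = -1/80669 ≈ -1.2396e-5)
(93*(-155) + 42)/U = (93*(-155) + 42)/(-1/80669) = (-14415 + 42)*(-80669) = -14373*(-80669) = 1159455537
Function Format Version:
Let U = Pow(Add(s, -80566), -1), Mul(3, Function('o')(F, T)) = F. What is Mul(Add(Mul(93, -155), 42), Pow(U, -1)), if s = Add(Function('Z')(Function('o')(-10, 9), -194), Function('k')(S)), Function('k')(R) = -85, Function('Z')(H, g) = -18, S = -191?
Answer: 1159455537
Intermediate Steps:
Function('o')(F, T) = Mul(Rational(1, 3), F)
s = -103 (s = Add(-18, -85) = -103)
U = Rational(-1, 80669) (U = Pow(Add(-103, -80566), -1) = Pow(-80669, -1) = Rational(-1, 80669) ≈ -1.2396e-5)
Mul(Add(Mul(93, -155), 42), Pow(U, -1)) = Mul(Add(Mul(93, -155), 42), Pow(Rational(-1, 80669), -1)) = Mul(Add(-14415, 42), -80669) = Mul(-14373, -80669) = 1159455537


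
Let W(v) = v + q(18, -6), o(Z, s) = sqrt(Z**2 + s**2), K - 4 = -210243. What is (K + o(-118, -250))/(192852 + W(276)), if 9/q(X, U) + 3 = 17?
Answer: -2943346/2703801 + 28*sqrt(19106)/2703801 ≈ -1.0872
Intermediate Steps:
K = -210239 (K = 4 - 210243 = -210239)
q(X, U) = 9/14 (q(X, U) = 9/(-3 + 17) = 9/14)
W(v) = 9/14 + v (W(v) = v + 9/14 = 9/14 + v)
(K + o(-118, -250))/(192852 + W(276)) = (-210239 + sqrt((-118)**2 + (-250)**2))/(192852 + (9/14 + 276)) = (-210239 + sqrt(13924 + 62500))/(192852 + 3873/14) = (-210239 + sqrt(76424))/(2703801/14) = (-210239 + 2*sqrt(19106))*(14/2703801) = -2943346/2703801 + 28*sqrt(19106)/2703801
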